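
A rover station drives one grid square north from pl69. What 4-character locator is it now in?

PM60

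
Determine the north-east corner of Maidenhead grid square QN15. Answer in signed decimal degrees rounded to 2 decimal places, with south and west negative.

46.00, 144.00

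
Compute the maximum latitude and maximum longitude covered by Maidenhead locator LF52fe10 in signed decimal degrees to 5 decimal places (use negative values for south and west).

-37.82917, 50.43333

Field L=11, F=5: +11·20° lon, +5·10° lat → SW at lon 40°, lat -40°.
Square 5, 2: +5·2° lon, +2·1° lat → SW at lon 50°, lat -38°.
Subsquare f=5, e=4: +5·0.0833333° lon, +4·0.0416667° lat → SW at lon 50.4167°, lat -37.8333°.
Extended square 1, 0: +1·0.00833333° lon, +0·0.00416667° lat → SW at lon 50.425°, lat -37.8333°.
Cell spans 0.00833333° lon × 0.00416667° lat. NE corner is SW corner plus one full cell.
latitude -37.82917, longitude 50.43333.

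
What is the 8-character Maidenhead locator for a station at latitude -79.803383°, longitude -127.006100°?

Add 180° to longitude and 90° to latitude: 52.99390, 10.19662.
Field: lon ⌊52.99390/20⌋ = 2 → C; lat ⌊10.19662/10⌋ = 1 → B.
Square: lon ⌊12.99390/2⌋ = 6; lat ⌊0.19662/1⌋ = 0.
Subsquare: lon ⌊0.99390/0.0833333⌋ = 11 → l; lat ⌊0.19662/0.0416667⌋ = 4 → e.
Extended square: lon ⌊0.07723/0.00833333⌋ = 9; lat ⌊0.02995/0.00416667⌋ = 7.

CB60le97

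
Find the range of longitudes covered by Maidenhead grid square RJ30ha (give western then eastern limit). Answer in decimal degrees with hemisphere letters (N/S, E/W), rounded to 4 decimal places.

Field R=17, J=9: +17·20° lon, +9·10° lat → SW at lon 160°, lat 0°.
Square 3, 0: +3·2° lon, +0·1° lat → SW at lon 166°, lat 0°.
Subsquare h=7, a=0: +7·0.0833333° lon, +0·0.0416667° lat → SW at lon 166.583°, lat 0°.
Cell spans 0.0833333° lon × 0.0416667° lat.
west 166.5833° E, east 166.6667° E.

166.5833° E, 166.6667° E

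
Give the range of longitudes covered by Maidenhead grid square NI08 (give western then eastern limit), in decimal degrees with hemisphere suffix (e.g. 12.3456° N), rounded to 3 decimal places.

80.000° E, 82.000° E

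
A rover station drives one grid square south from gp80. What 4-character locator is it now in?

Latitude square 0; −1 → -1, wraps to 9, carry into field.
Latitude field P = 15; −1 → 14 = O.
The longitude characters are unchanged.

GO89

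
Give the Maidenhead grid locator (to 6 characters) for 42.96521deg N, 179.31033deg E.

Add 180° to longitude and 90° to latitude: 359.3103, 132.9652.
Field (20°×10°, letters A–R): 359.3103/20 → 17 → R, 132.9652/10 → 13 → N; chars RN.
Square (2°×1°, digits 0–9): 19.3103/2 → 9, 2.9652/1 → 2; chars 92.
Subsquare (5′×2.5′, letters a–x): 1.3103/0.0833333 → 15 → p, 0.9652/0.0416667 → 23 → x; chars px.

RN92px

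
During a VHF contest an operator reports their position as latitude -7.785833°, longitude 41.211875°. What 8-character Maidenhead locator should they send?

LI02of51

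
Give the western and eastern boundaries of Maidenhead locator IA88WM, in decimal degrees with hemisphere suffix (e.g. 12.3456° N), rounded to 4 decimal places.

Field I=8, A=0: +8·20° lon, +0·10° lat → SW at lon -20°, lat -90°.
Square 8, 8: +8·2° lon, +8·1° lat → SW at lon -4°, lat -82°.
Subsquare w=22, m=12: +22·0.0833333° lon, +12·0.0416667° lat → SW at lon -2.16667°, lat -81.5°.
Cell spans 0.0833333° lon × 0.0416667° lat.
west 2.1667° W, east 2.0833° W.

2.1667° W, 2.0833° W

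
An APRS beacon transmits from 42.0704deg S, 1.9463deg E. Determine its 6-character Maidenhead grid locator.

Shift to the Maidenhead origin (180°W, 90°S): lon 181.9463, lat 47.9296.
Field: lon ⌊181.9463/20⌋ = 9 → J; lat ⌊47.9296/10⌋ = 4 → E.
Square: lon ⌊1.9463/2⌋ = 0; lat ⌊7.9296/1⌋ = 7.
Subsquare: lon ⌊1.9463/0.0833333⌋ = 23 → x; lat ⌊0.9296/0.0416667⌋ = 22 → w.

JE07xw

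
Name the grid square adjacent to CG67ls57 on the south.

CG67ls56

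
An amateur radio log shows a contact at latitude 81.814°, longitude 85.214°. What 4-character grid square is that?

NR21

Shift to the Maidenhead origin (180°W, 90°S): lon 265.21, lat 171.81.
Field: 265.21/20 → 13 → N, 171.81/10 → 17 → R; chars NR.
Square: 5.21/2 → 2, 1.81/1 → 1; chars 21.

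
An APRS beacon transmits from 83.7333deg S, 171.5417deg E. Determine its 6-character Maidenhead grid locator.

RA56sg

Add 180° to longitude and 90° to latitude: 351.5417, 6.2667.
Field: lon ⌊351.5417/20⌋ = 17 → R; lat ⌊6.2667/10⌋ = 0 → A.
Square: lon ⌊11.5417/2⌋ = 5; lat ⌊6.2667/1⌋ = 6.
Subsquare: lon ⌊1.5417/0.0833333⌋ = 18 → s; lat ⌊0.2667/0.0416667⌋ = 6 → g.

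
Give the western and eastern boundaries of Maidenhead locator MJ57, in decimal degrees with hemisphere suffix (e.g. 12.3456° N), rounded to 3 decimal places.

70.000° E, 72.000° E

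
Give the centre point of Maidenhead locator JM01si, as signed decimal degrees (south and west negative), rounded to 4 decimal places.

31.3542, 1.5417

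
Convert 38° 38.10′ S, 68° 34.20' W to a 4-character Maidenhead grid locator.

Shift to the Maidenhead origin (180°W, 90°S): lon 111.43, lat 51.37.
Field: lon ⌊111.43/20⌋ = 5 → F; lat ⌊51.37/10⌋ = 5 → F.
Square: lon ⌊11.43/2⌋ = 5; lat ⌊1.37/1⌋ = 1.

FF51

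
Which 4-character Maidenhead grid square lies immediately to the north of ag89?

Latitude square 9; +1 → 10, wraps to 0, carry into field.
Latitude field G = 6; +1 → 7 = H.
The longitude characters are unchanged.

AH80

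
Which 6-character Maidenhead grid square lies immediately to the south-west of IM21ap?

IM11xo

Longitude subsquare a = 0; −1 → -1, wraps to 23 = x, carry into square.
Longitude square 2; −1 → 1.
Latitude subsquare p = 15; −1 → 14 = o.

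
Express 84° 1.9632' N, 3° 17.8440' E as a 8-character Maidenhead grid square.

Offset from 180°W / 90°S: lon 183.29740°, lat 174.03272°.
Field (20°×10°, letters A–R): lon ⌊183.29740/20⌋ = 9 → J; lat ⌊174.03272/10⌋ = 17 → R.
Square (2°×1°, digits 0–9): lon ⌊3.29740/2⌋ = 1; lat ⌊4.03272/1⌋ = 4.
Subsquare (5′×2.5′, letters a–x): lon ⌊1.29740/0.0833333⌋ = 15 → p; lat ⌊0.03272/0.0416667⌋ = 0 → a.
Extended square (30″×15″, digits 0–9): lon ⌊0.04740/0.00833333⌋ = 5; lat ⌊0.03272/0.00416667⌋ = 7.

JR14pa57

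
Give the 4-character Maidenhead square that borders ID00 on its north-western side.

HD91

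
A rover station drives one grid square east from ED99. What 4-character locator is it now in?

FD09

Longitude square 9; +1 → 10, wraps to 0, carry into field.
Longitude field E = 4; +1 → 5 = F.
The latitude characters are unchanged.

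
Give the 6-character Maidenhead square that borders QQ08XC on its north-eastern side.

QQ18ad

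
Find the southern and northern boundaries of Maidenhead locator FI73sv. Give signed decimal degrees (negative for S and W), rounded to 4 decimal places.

-6.1250, -6.0833

Field F=5, I=8: +5·20° lon, +8·10° lat → SW at lon -80°, lat -10°.
Square 7, 3: +7·2° lon, +3·1° lat → SW at lon -66°, lat -7°.
Subsquare s=18, v=21: +18·0.0833333° lon, +21·0.0416667° lat → SW at lon -64.5°, lat -6.125°.
Cell spans 0.0833333° lon × 0.0416667° lat.
south -6.1250, north -6.0833.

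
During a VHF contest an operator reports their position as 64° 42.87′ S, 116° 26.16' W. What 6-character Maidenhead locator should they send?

DC15sg

Shift to the Maidenhead origin (180°W, 90°S): lon 63.5640, lat 25.2855.
Field: 63.5640/20 → 3 → D, 25.2855/10 → 2 → C; chars DC.
Square: 3.5640/2 → 1, 5.2855/1 → 5; chars 15.
Subsquare: 1.5640/0.0833333 → 18 → s, 0.2855/0.0416667 → 6 → g; chars sg.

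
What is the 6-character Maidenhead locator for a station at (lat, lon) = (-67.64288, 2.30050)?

JC12di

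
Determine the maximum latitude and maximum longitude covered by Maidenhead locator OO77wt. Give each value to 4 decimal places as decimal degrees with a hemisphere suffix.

57.8333° N, 115.9167° E

Field O=14, O=14: +14·20° lon, +14·10° lat → SW at lon 100°, lat 50°.
Square 7, 7: +7·2° lon, +7·1° lat → SW at lon 114°, lat 57°.
Subsquare w=22, t=19: +22·0.0833333° lon, +19·0.0416667° lat → SW at lon 115.833°, lat 57.7917°.
Cell spans 0.0833333° lon × 0.0416667° lat. NE corner is SW corner plus one full cell.
latitude 57.8333° N, longitude 115.9167° E.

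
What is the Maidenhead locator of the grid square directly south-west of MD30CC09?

Longitude extended square 0; −1 → -1, wraps to 9, carry into subsquare.
Longitude subsquare c = 2; −1 → 1 = b.
Latitude extended square 9; −1 → 8.

MD30bc98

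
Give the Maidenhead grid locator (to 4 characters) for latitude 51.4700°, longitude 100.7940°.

Shift to the Maidenhead origin (180°W, 90°S): lon 280.79, lat 141.47.
Field (20°×10°, letters A–R): lon ⌊280.79/20⌋ = 14 → O; lat ⌊141.47/10⌋ = 14 → O.
Square (2°×1°, digits 0–9): lon ⌊0.79/2⌋ = 0; lat ⌊1.47/1⌋ = 1.

OO01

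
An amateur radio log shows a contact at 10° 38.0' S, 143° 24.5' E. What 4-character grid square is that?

Shift to the Maidenhead origin (180°W, 90°S): lon 323.41, lat 79.37.
Field: lon ⌊323.41/20⌋ = 16 → Q; lat ⌊79.37/10⌋ = 7 → H.
Square: lon ⌊3.41/2⌋ = 1; lat ⌊9.37/1⌋ = 9.

QH19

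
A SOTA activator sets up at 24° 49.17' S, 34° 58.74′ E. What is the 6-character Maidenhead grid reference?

Shift to the Maidenhead origin (180°W, 90°S): lon 214.9790, lat 65.1805.
Field: 214.9790/20 → 10 → K, 65.1805/10 → 6 → G; chars KG.
Square: 14.9790/2 → 7, 5.1805/1 → 5; chars 75.
Subsquare: 0.9790/0.0833333 → 11 → l, 0.1805/0.0416667 → 4 → e; chars le.

KG75le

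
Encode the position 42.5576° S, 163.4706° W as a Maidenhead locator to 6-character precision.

Offset from 180°W / 90°S: lon 16.5294°, lat 47.4424°.
Field: 16.5294/20 → 0 → A, 47.4424/10 → 4 → E; chars AE.
Square: 16.5294/2 → 8, 7.4424/1 → 7; chars 87.
Subsquare: 0.5294/0.0833333 → 6 → g, 0.4424/0.0416667 → 10 → k; chars gk.

AE87gk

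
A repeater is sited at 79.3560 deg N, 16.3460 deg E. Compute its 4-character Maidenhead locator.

Add 180° to longitude and 90° to latitude: 196.35, 169.36.
Field (20°×10°, letters A–R): lon ⌊196.35/20⌋ = 9 → J; lat ⌊169.36/10⌋ = 16 → Q.
Square (2°×1°, digits 0–9): lon ⌊16.35/2⌋ = 8; lat ⌊9.36/1⌋ = 9.

JQ89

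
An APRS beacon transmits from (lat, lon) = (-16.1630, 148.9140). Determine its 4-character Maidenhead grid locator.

QH43

Shift to the Maidenhead origin (180°W, 90°S): lon 328.91, lat 73.84.
Field: lon ⌊328.91/20⌋ = 16 → Q; lat ⌊73.84/10⌋ = 7 → H.
Square: lon ⌊8.91/2⌋ = 4; lat ⌊3.84/1⌋ = 3.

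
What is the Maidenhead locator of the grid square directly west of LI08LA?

LI08ka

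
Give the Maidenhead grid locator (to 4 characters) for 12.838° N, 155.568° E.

QK72

Offset from 180°W / 90°S: lon 335.57°, lat 102.84°.
Field (20°×10°, letters A–R): 335.57/20 → 16 → Q, 102.84/10 → 10 → K; chars QK.
Square (2°×1°, digits 0–9): 15.57/2 → 7, 2.84/1 → 2; chars 72.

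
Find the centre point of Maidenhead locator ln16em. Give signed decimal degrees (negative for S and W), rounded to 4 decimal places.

Field L=11, N=13: +11·20° lon, +13·10° lat → SW at lon 40°, lat 40°.
Square 1, 6: +1·2° lon, +6·1° lat → SW at lon 42°, lat 46°.
Subsquare e=4, m=12: +4·0.0833333° lon, +12·0.0416667° lat → SW at lon 42.3333°, lat 46.5°.
Cell spans 0.0833333° lon × 0.0416667° lat. Centre is SW corner plus half of each.
latitude 46.5208, longitude 42.3750.

46.5208, 42.3750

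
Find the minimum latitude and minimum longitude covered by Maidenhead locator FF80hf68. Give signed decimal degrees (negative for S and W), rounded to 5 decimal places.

-39.75833, -63.36667

Field F=5, F=5: +5·20° lon, +5·10° lat → SW at lon -80°, lat -40°.
Square 8, 0: +8·2° lon, +0·1° lat → SW at lon -64°, lat -40°.
Subsquare h=7, f=5: +7·0.0833333° lon, +5·0.0416667° lat → SW at lon -63.4167°, lat -39.7917°.
Extended square 6, 8: +6·0.00833333° lon, +8·0.00416667° lat → SW at lon -63.3667°, lat -39.7583°.
latitude -39.75833, longitude -63.36667.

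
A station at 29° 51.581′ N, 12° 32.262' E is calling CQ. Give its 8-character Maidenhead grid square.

Offset from 180°W / 90°S: lon 192.53770°, lat 119.85968°.
Field: 192.53770/20 → 9 → J, 119.85968/10 → 11 → L; chars JL.
Square: 12.53770/2 → 6, 9.85968/1 → 9; chars 69.
Subsquare: 0.53770/0.0833333 → 6 → g, 0.85968/0.0416667 → 20 → u; chars gu.
Extended square: 0.03770/0.00833333 → 4, 0.02635/0.00416667 → 6; chars 46.

JL69gu46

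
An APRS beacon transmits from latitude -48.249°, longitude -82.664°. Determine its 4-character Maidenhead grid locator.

Offset from 180°W / 90°S: lon 97.34°, lat 41.75°.
Field: 97.34/20 → 4 → E, 41.75/10 → 4 → E; chars EE.
Square: 17.34/2 → 8, 1.75/1 → 1; chars 81.

EE81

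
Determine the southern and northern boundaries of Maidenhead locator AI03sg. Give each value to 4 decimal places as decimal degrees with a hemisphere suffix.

Field A=0, I=8: +0·20° lon, +8·10° lat → SW at lon -180°, lat -10°.
Square 0, 3: +0·2° lon, +3·1° lat → SW at lon -180°, lat -7°.
Subsquare s=18, g=6: +18·0.0833333° lon, +6·0.0416667° lat → SW at lon -178.5°, lat -6.75°.
Cell spans 0.0833333° lon × 0.0416667° lat.
south 6.7500° S, north 6.7083° S.

6.7500° S, 6.7083° S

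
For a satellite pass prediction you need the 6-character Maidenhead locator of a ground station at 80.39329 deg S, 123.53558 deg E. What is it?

Offset from 180°W / 90°S: lon 303.5356°, lat 9.6067°.
Field (20°×10°, letters A–R): 303.5356/20 → 15 → P, 9.6067/10 → 0 → A; chars PA.
Square (2°×1°, digits 0–9): 3.5356/2 → 1, 9.6067/1 → 9; chars 19.
Subsquare (5′×2.5′, letters a–x): 1.5356/0.0833333 → 18 → s, 0.6067/0.0416667 → 14 → o; chars so.

PA19so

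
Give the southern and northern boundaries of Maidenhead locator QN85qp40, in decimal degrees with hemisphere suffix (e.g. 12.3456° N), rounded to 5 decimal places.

Field Q=16, N=13: +16·20° lon, +13·10° lat → SW at lon 140°, lat 40°.
Square 8, 5: +8·2° lon, +5·1° lat → SW at lon 156°, lat 45°.
Subsquare q=16, p=15: +16·0.0833333° lon, +15·0.0416667° lat → SW at lon 157.333°, lat 45.625°.
Extended square 4, 0: +4·0.00833333° lon, +0·0.00416667° lat → SW at lon 157.367°, lat 45.625°.
Cell spans 0.00833333° lon × 0.00416667° lat.
south 45.62500° N, north 45.62917° N.

45.62500° N, 45.62917° N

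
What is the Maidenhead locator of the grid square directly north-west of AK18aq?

Longitude subsquare a = 0; −1 → -1, wraps to 23 = x, carry into square.
Longitude square 1; −1 → 0.
Latitude subsquare q = 16; +1 → 17 = r.

AK08xr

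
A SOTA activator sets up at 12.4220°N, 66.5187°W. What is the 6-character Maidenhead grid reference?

Shift to the Maidenhead origin (180°W, 90°S): lon 113.4813, lat 102.4220.
Field: 113.4813/20 → 5 → F, 102.4220/10 → 10 → K; chars FK.
Square: 13.4813/2 → 6, 2.4220/1 → 2; chars 62.
Subsquare: 1.4813/0.0833333 → 17 → r, 0.4220/0.0416667 → 10 → k; chars rk.

FK62rk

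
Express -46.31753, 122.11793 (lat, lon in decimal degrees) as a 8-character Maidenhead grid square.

PE13bq43

Offset from 180°W / 90°S: lon 302.11793°, lat 43.68247°.
Field: lon ⌊302.11793/20⌋ = 15 → P; lat ⌊43.68247/10⌋ = 4 → E.
Square: lon ⌊2.11793/2⌋ = 1; lat ⌊3.68247/1⌋ = 3.
Subsquare: lon ⌊0.11793/0.0833333⌋ = 1 → b; lat ⌊0.68247/0.0416667⌋ = 16 → q.
Extended square: lon ⌊0.03460/0.00833333⌋ = 4; lat ⌊0.01580/0.00416667⌋ = 3.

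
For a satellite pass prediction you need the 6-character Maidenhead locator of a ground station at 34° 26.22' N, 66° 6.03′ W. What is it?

FM64wk

Offset from 180°W / 90°S: lon 113.8995°, lat 124.4370°.
Field (20°×10°, letters A–R): lon ⌊113.8995/20⌋ = 5 → F; lat ⌊124.4370/10⌋ = 12 → M.
Square (2°×1°, digits 0–9): lon ⌊13.8995/2⌋ = 6; lat ⌊4.4370/1⌋ = 4.
Subsquare (5′×2.5′, letters a–x): lon ⌊1.8995/0.0833333⌋ = 22 → w; lat ⌊0.4370/0.0416667⌋ = 10 → k.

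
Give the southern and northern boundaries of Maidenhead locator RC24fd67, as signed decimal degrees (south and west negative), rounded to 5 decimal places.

Field R=17, C=2: +17·20° lon, +2·10° lat → SW at lon 160°, lat -70°.
Square 2, 4: +2·2° lon, +4·1° lat → SW at lon 164°, lat -66°.
Subsquare f=5, d=3: +5·0.0833333° lon, +3·0.0416667° lat → SW at lon 164.417°, lat -65.875°.
Extended square 6, 7: +6·0.00833333° lon, +7·0.00416667° lat → SW at lon 164.467°, lat -65.8458°.
Cell spans 0.00833333° lon × 0.00416667° lat.
south -65.84583, north -65.84167.

-65.84583, -65.84167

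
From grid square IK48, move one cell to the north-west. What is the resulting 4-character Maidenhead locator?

Longitude square 4; −1 → 3.
Latitude square 8; +1 → 9.

IK39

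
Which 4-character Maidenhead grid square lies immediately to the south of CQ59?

CQ58

Latitude square 9; −1 → 8.
The longitude characters are unchanged.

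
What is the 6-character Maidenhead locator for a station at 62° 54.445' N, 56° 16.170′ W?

Shift to the Maidenhead origin (180°W, 90°S): lon 123.7305, lat 152.9074.
Field: 123.7305/20 → 6 → G, 152.9074/10 → 15 → P; chars GP.
Square: 3.7305/2 → 1, 2.9074/1 → 2; chars 12.
Subsquare: 1.7305/0.0833333 → 20 → u, 0.9074/0.0416667 → 21 → v; chars uv.

GP12uv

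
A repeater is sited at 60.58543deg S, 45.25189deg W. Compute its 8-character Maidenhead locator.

Add 180° to longitude and 90° to latitude: 134.74811, 29.41457.
Field: lon ⌊134.74811/20⌋ = 6 → G; lat ⌊29.41457/10⌋ = 2 → C.
Square: lon ⌊14.74811/2⌋ = 7; lat ⌊9.41457/1⌋ = 9.
Subsquare: lon ⌊0.74811/0.0833333⌋ = 8 → i; lat ⌊0.41457/0.0416667⌋ = 9 → j.
Extended square: lon ⌊0.08144/0.00833333⌋ = 9; lat ⌊0.03957/0.00416667⌋ = 9.

GC79ij99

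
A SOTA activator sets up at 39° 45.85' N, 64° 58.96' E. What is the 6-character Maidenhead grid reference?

Add 180° to longitude and 90° to latitude: 244.9827, 129.7642.
Field: lon ⌊244.9827/20⌋ = 12 → M; lat ⌊129.7642/10⌋ = 12 → M.
Square: lon ⌊4.9827/2⌋ = 2; lat ⌊9.7642/1⌋ = 9.
Subsquare: lon ⌊0.9827/0.0833333⌋ = 11 → l; lat ⌊0.7642/0.0416667⌋ = 18 → s.

MM29ls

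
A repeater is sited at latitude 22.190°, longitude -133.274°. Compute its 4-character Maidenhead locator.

CL32

Shift to the Maidenhead origin (180°W, 90°S): lon 46.73, lat 112.19.
Field: 46.73/20 → 2 → C, 112.19/10 → 11 → L; chars CL.
Square: 6.73/2 → 3, 2.19/1 → 2; chars 32.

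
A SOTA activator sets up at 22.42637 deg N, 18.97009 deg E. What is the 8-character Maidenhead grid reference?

JL92lk62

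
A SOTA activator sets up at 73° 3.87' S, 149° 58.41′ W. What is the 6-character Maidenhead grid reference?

BB56aw

Shift to the Maidenhead origin (180°W, 90°S): lon 30.0265, lat 16.9355.
Field: lon ⌊30.0265/20⌋ = 1 → B; lat ⌊16.9355/10⌋ = 1 → B.
Square: lon ⌊10.0265/2⌋ = 5; lat ⌊6.9355/1⌋ = 6.
Subsquare: lon ⌊0.0265/0.0833333⌋ = 0 → a; lat ⌊0.9355/0.0416667⌋ = 22 → w.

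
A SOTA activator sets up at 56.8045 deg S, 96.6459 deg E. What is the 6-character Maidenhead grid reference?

ND83he

Shift to the Maidenhead origin (180°W, 90°S): lon 276.6459, lat 33.1955.
Field (20°×10°, letters A–R): 276.6459/20 → 13 → N, 33.1955/10 → 3 → D; chars ND.
Square (2°×1°, digits 0–9): 16.6459/2 → 8, 3.1955/1 → 3; chars 83.
Subsquare (5′×2.5′, letters a–x): 0.6459/0.0833333 → 7 → h, 0.1955/0.0416667 → 4 → e; chars he.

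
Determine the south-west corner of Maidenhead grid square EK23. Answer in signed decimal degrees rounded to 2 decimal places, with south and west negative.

Field E=4, K=10: +4·20° lon, +10·10° lat → SW at lon -100°, lat 10°.
Square 2, 3: +2·2° lon, +3·1° lat → SW at lon -96°, lat 13°.
latitude 13.00, longitude -96.00.

13.00, -96.00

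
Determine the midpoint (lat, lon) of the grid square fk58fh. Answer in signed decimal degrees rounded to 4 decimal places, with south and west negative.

18.3125, -69.5417

Field F=5, K=10: +5·20° lon, +10·10° lat → SW at lon -80°, lat 10°.
Square 5, 8: +5·2° lon, +8·1° lat → SW at lon -70°, lat 18°.
Subsquare f=5, h=7: +5·0.0833333° lon, +7·0.0416667° lat → SW at lon -69.5833°, lat 18.2917°.
Cell spans 0.0833333° lon × 0.0416667° lat. Centre is SW corner plus half of each.
latitude 18.3125, longitude -69.5417.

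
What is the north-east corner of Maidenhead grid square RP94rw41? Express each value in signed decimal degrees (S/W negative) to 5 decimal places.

64.92500, 179.45833

Field R=17, P=15: +17·20° lon, +15·10° lat → SW at lon 160°, lat 60°.
Square 9, 4: +9·2° lon, +4·1° lat → SW at lon 178°, lat 64°.
Subsquare r=17, w=22: +17·0.0833333° lon, +22·0.0416667° lat → SW at lon 179.417°, lat 64.9167°.
Extended square 4, 1: +4·0.00833333° lon, +1·0.00416667° lat → SW at lon 179.45°, lat 64.9208°.
Cell spans 0.00833333° lon × 0.00416667° lat. NE corner is SW corner plus one full cell.
latitude 64.92500, longitude 179.45833.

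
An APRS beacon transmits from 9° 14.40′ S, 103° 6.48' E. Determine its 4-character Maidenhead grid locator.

Offset from 180°W / 90°S: lon 283.11°, lat 80.76°.
Field (20°×10°, letters A–R): 283.11/20 → 14 → O, 80.76/10 → 8 → I; chars OI.
Square (2°×1°, digits 0–9): 3.11/2 → 1, 0.76/1 → 0; chars 10.

OI10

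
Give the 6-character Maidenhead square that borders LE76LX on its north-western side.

Longitude subsquare l = 11; −1 → 10 = k.
Latitude subsquare x = 23; +1 → 24, wraps to 0 = a, carry into square.
Latitude square 6; +1 → 7.

LE77ka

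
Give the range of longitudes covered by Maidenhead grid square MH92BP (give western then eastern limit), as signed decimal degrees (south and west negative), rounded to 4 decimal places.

78.0833, 78.1667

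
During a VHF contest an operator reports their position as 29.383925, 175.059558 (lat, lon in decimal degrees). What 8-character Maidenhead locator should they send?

Shift to the Maidenhead origin (180°W, 90°S): lon 355.05956, lat 119.38393.
Field (20°×10°, letters A–R): 355.05956/20 → 17 → R, 119.38393/10 → 11 → L; chars RL.
Square (2°×1°, digits 0–9): 15.05956/2 → 7, 9.38393/1 → 9; chars 79.
Subsquare (5′×2.5′, letters a–x): 1.05956/0.0833333 → 12 → m, 0.38393/0.0416667 → 9 → j; chars mj.
Extended square (30″×15″, digits 0–9): 0.05956/0.00833333 → 7, 0.00893/0.00416667 → 2; chars 72.

RL79mj72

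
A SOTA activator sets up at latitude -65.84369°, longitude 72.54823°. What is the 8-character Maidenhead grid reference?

MC64gd57

Shift to the Maidenhead origin (180°W, 90°S): lon 252.54823, lat 24.15631.
Field (20°×10°, letters A–R): 252.54823/20 → 12 → M, 24.15631/10 → 2 → C; chars MC.
Square (2°×1°, digits 0–9): 12.54823/2 → 6, 4.15631/1 → 4; chars 64.
Subsquare (5′×2.5′, letters a–x): 0.54823/0.0833333 → 6 → g, 0.15631/0.0416667 → 3 → d; chars gd.
Extended square (30″×15″, digits 0–9): 0.04823/0.00833333 → 5, 0.03131/0.00416667 → 7; chars 57.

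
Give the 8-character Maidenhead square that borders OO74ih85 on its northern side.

OO74ih86

Latitude extended square 5; +1 → 6.
The longitude characters are unchanged.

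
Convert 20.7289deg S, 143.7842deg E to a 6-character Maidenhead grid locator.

QG19vg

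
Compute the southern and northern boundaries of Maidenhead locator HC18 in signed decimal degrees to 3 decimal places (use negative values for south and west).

Field H=7, C=2: +7·20° lon, +2·10° lat → SW at lon -40°, lat -70°.
Square 1, 8: +1·2° lon, +8·1° lat → SW at lon -38°, lat -62°.
Cell spans 2° lon × 1° lat.
south -62.000, north -61.000.

-62.000, -61.000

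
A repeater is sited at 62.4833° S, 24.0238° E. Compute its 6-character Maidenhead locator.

KC27am

Add 180° to longitude and 90° to latitude: 204.0238, 27.5167.
Field: 204.0238/20 → 10 → K, 27.5167/10 → 2 → C; chars KC.
Square: 4.0238/2 → 2, 7.5167/1 → 7; chars 27.
Subsquare: 0.0238/0.0833333 → 0 → a, 0.5167/0.0416667 → 12 → m; chars am.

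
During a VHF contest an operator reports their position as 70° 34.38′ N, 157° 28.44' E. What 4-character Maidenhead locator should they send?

QQ80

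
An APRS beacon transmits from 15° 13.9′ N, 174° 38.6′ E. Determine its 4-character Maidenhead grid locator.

RK75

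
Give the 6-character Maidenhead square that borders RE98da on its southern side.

Latitude subsquare a = 0; −1 → -1, wraps to 23 = x, carry into square.
Latitude square 8; −1 → 7.
The longitude characters are unchanged.

RE97dx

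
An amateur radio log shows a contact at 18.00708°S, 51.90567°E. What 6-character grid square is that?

LH51wx

Shift to the Maidenhead origin (180°W, 90°S): lon 231.9057, lat 71.9929.
Field (20°×10°, letters A–R): 231.9057/20 → 11 → L, 71.9929/10 → 7 → H; chars LH.
Square (2°×1°, digits 0–9): 11.9057/2 → 5, 1.9929/1 → 1; chars 51.
Subsquare (5′×2.5′, letters a–x): 1.9057/0.0833333 → 22 → w, 0.9929/0.0416667 → 23 → x; chars wx.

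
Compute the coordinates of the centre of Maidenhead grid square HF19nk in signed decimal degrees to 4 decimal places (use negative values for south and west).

-30.5625, -36.8750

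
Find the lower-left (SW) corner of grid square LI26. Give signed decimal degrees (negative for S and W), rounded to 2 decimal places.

Field L=11, I=8: +11·20° lon, +8·10° lat → SW at lon 40°, lat -10°.
Square 2, 6: +2·2° lon, +6·1° lat → SW at lon 44°, lat -4°.
latitude -4.00, longitude 44.00.

-4.00, 44.00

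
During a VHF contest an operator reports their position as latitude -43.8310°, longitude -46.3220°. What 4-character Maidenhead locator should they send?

Add 180° to longitude and 90° to latitude: 133.68, 46.17.
Field (20°×10°, letters A–R): 133.68/20 → 6 → G, 46.17/10 → 4 → E; chars GE.
Square (2°×1°, digits 0–9): 13.68/2 → 6, 6.17/1 → 6; chars 66.

GE66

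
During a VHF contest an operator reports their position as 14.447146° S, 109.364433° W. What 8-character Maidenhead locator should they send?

DH55hn62

Shift to the Maidenhead origin (180°W, 90°S): lon 70.63557, lat 75.55285.
Field: 70.63557/20 → 3 → D, 75.55285/10 → 7 → H; chars DH.
Square: 10.63557/2 → 5, 5.55285/1 → 5; chars 55.
Subsquare: 0.63557/0.0833333 → 7 → h, 0.55285/0.0416667 → 13 → n; chars hn.
Extended square: 0.05223/0.00833333 → 6, 0.01119/0.00416667 → 2; chars 62.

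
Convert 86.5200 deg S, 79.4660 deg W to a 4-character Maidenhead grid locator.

Offset from 180°W / 90°S: lon 100.53°, lat 3.48°.
Field: lon ⌊100.53/20⌋ = 5 → F; lat ⌊3.48/10⌋ = 0 → A.
Square: lon ⌊0.53/2⌋ = 0; lat ⌊3.48/1⌋ = 3.

FA03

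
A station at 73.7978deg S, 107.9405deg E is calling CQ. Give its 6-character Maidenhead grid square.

Shift to the Maidenhead origin (180°W, 90°S): lon 287.9405, lat 16.2022.
Field (20°×10°, letters A–R): lon ⌊287.9405/20⌋ = 14 → O; lat ⌊16.2022/10⌋ = 1 → B.
Square (2°×1°, digits 0–9): lon ⌊7.9405/2⌋ = 3; lat ⌊6.2022/1⌋ = 6.
Subsquare (5′×2.5′, letters a–x): lon ⌊1.9405/0.0833333⌋ = 23 → x; lat ⌊0.2022/0.0416667⌋ = 4 → e.

OB36xe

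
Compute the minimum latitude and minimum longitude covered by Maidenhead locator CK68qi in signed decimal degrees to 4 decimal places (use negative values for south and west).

Field C=2, K=10: +2·20° lon, +10·10° lat → SW at lon -140°, lat 10°.
Square 6, 8: +6·2° lon, +8·1° lat → SW at lon -128°, lat 18°.
Subsquare q=16, i=8: +16·0.0833333° lon, +8·0.0416667° lat → SW at lon -126.667°, lat 18.3333°.
latitude 18.3333, longitude -126.6667.

18.3333, -126.6667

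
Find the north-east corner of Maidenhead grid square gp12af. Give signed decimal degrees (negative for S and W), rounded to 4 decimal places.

62.2500, -57.9167

Field G=6, P=15: +6·20° lon, +15·10° lat → SW at lon -60°, lat 60°.
Square 1, 2: +1·2° lon, +2·1° lat → SW at lon -58°, lat 62°.
Subsquare a=0, f=5: +0·0.0833333° lon, +5·0.0416667° lat → SW at lon -58°, lat 62.2083°.
Cell spans 0.0833333° lon × 0.0416667° lat. NE corner is SW corner plus one full cell.
latitude 62.2500, longitude -57.9167.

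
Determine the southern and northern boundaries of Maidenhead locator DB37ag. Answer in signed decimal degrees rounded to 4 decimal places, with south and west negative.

-72.7500, -72.7083

Field D=3, B=1: +3·20° lon, +1·10° lat → SW at lon -120°, lat -80°.
Square 3, 7: +3·2° lon, +7·1° lat → SW at lon -114°, lat -73°.
Subsquare a=0, g=6: +0·0.0833333° lon, +6·0.0416667° lat → SW at lon -114°, lat -72.75°.
Cell spans 0.0833333° lon × 0.0416667° lat.
south -72.7500, north -72.7083.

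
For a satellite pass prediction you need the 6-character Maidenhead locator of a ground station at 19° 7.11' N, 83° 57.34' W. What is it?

Offset from 180°W / 90°S: lon 96.0443°, lat 109.1185°.
Field: lon ⌊96.0443/20⌋ = 4 → E; lat ⌊109.1185/10⌋ = 10 → K.
Square: lon ⌊16.0443/2⌋ = 8; lat ⌊9.1185/1⌋ = 9.
Subsquare: lon ⌊0.0443/0.0833333⌋ = 0 → a; lat ⌊0.1185/0.0416667⌋ = 2 → c.

EK89ac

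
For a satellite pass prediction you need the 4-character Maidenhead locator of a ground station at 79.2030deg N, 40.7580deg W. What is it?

Shift to the Maidenhead origin (180°W, 90°S): lon 139.24, lat 169.20.
Field: 139.24/20 → 6 → G, 169.20/10 → 16 → Q; chars GQ.
Square: 19.24/2 → 9, 9.20/1 → 9; chars 99.

GQ99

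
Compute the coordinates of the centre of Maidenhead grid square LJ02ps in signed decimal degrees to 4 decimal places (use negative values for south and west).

Field L=11, J=9: +11·20° lon, +9·10° lat → SW at lon 40°, lat 0°.
Square 0, 2: +0·2° lon, +2·1° lat → SW at lon 40°, lat 2°.
Subsquare p=15, s=18: +15·0.0833333° lon, +18·0.0416667° lat → SW at lon 41.25°, lat 2.75°.
Cell spans 0.0833333° lon × 0.0416667° lat. Centre is SW corner plus half of each.
latitude 2.7708, longitude 41.2917.

2.7708, 41.2917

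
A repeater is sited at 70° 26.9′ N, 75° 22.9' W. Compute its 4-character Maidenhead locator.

FQ20

Offset from 180°W / 90°S: lon 104.62°, lat 160.45°.
Field: 104.62/20 → 5 → F, 160.45/10 → 16 → Q; chars FQ.
Square: 4.62/2 → 2, 0.45/1 → 0; chars 20.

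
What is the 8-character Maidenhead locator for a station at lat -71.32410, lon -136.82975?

Add 180° to longitude and 90° to latitude: 43.17025, 18.67590.
Field: 43.17025/20 → 2 → C, 18.67590/10 → 1 → B; chars CB.
Square: 3.17025/2 → 1, 8.67590/1 → 8; chars 18.
Subsquare: 1.17025/0.0833333 → 14 → o, 0.67590/0.0416667 → 16 → q; chars oq.
Extended square: 0.00358/0.00833333 → 0, 0.00923/0.00416667 → 2; chars 02.

CB18oq02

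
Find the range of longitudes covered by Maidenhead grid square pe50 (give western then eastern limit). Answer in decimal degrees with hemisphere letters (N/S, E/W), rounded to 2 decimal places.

130.00° E, 132.00° E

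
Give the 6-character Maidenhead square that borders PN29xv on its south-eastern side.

PN39au

Longitude subsquare x = 23; +1 → 24, wraps to 0 = a, carry into square.
Longitude square 2; +1 → 3.
Latitude subsquare v = 21; −1 → 20 = u.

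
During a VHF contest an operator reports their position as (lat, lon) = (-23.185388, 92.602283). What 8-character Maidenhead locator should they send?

NG66ht25

Shift to the Maidenhead origin (180°W, 90°S): lon 272.60228, lat 66.81461.
Field (20°×10°, letters A–R): lon ⌊272.60228/20⌋ = 13 → N; lat ⌊66.81461/10⌋ = 6 → G.
Square (2°×1°, digits 0–9): lon ⌊12.60228/2⌋ = 6; lat ⌊6.81461/1⌋ = 6.
Subsquare (5′×2.5′, letters a–x): lon ⌊0.60228/0.0833333⌋ = 7 → h; lat ⌊0.81461/0.0416667⌋ = 19 → t.
Extended square (30″×15″, digits 0–9): lon ⌊0.01895/0.00833333⌋ = 2; lat ⌊0.02295/0.00416667⌋ = 5.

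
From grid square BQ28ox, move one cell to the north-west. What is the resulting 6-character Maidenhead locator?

BQ29na

Longitude subsquare o = 14; −1 → 13 = n.
Latitude subsquare x = 23; +1 → 24, wraps to 0 = a, carry into square.
Latitude square 8; +1 → 9.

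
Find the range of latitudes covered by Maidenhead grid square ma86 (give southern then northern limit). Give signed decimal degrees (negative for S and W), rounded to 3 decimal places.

Field M=12, A=0: +12·20° lon, +0·10° lat → SW at lon 60°, lat -90°.
Square 8, 6: +8·2° lon, +6·1° lat → SW at lon 76°, lat -84°.
Cell spans 2° lon × 1° lat.
south -84.000, north -83.000.

-84.000, -83.000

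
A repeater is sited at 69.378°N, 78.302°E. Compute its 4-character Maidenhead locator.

MP99

Shift to the Maidenhead origin (180°W, 90°S): lon 258.30, lat 159.38.
Field: lon ⌊258.30/20⌋ = 12 → M; lat ⌊159.38/10⌋ = 15 → P.
Square: lon ⌊18.30/2⌋ = 9; lat ⌊9.38/1⌋ = 9.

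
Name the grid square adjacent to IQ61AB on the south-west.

IQ51xa

Longitude subsquare a = 0; −1 → -1, wraps to 23 = x, carry into square.
Longitude square 6; −1 → 5.
Latitude subsquare b = 1; −1 → 0 = a.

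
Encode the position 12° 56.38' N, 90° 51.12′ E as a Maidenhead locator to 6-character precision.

NK52kw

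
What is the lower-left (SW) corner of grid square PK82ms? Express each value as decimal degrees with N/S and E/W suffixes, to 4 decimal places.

Field P=15, K=10: +15·20° lon, +10·10° lat → SW at lon 120°, lat 10°.
Square 8, 2: +8·2° lon, +2·1° lat → SW at lon 136°, lat 12°.
Subsquare m=12, s=18: +12·0.0833333° lon, +18·0.0416667° lat → SW at lon 137°, lat 12.75°.
latitude 12.7500° N, longitude 137.0000° E.

12.7500° N, 137.0000° E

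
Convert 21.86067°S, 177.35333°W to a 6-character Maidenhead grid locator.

AG18hd

Add 180° to longitude and 90° to latitude: 2.6467, 68.1393.
Field: 2.6467/20 → 0 → A, 68.1393/10 → 6 → G; chars AG.
Square: 2.6467/2 → 1, 8.1393/1 → 8; chars 18.
Subsquare: 0.6467/0.0833333 → 7 → h, 0.1393/0.0416667 → 3 → d; chars hd.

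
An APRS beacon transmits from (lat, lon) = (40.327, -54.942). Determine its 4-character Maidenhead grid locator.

GN20

Shift to the Maidenhead origin (180°W, 90°S): lon 125.06, lat 130.33.
Field (20°×10°, letters A–R): 125.06/20 → 6 → G, 130.33/10 → 13 → N; chars GN.
Square (2°×1°, digits 0–9): 5.06/2 → 2, 0.33/1 → 0; chars 20.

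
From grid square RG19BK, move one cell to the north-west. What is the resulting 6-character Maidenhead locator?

RG19al

Longitude subsquare b = 1; −1 → 0 = a.
Latitude subsquare k = 10; +1 → 11 = l.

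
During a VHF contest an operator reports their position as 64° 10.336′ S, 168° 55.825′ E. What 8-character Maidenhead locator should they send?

Shift to the Maidenhead origin (180°W, 90°S): lon 348.93042, lat 25.82773.
Field (20°×10°, letters A–R): lon ⌊348.93042/20⌋ = 17 → R; lat ⌊25.82773/10⌋ = 2 → C.
Square (2°×1°, digits 0–9): lon ⌊8.93042/2⌋ = 4; lat ⌊5.82773/1⌋ = 5.
Subsquare (5′×2.5′, letters a–x): lon ⌊0.93042/0.0833333⌋ = 11 → l; lat ⌊0.82773/0.0416667⌋ = 19 → t.
Extended square (30″×15″, digits 0–9): lon ⌊0.01375/0.00833333⌋ = 1; lat ⌊0.03607/0.00416667⌋ = 8.

RC45lt18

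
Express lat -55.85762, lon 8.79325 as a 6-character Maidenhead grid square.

JD44jd

Shift to the Maidenhead origin (180°W, 90°S): lon 188.7933, lat 34.1424.
Field (20°×10°, letters A–R): lon ⌊188.7933/20⌋ = 9 → J; lat ⌊34.1424/10⌋ = 3 → D.
Square (2°×1°, digits 0–9): lon ⌊8.7933/2⌋ = 4; lat ⌊4.1424/1⌋ = 4.
Subsquare (5′×2.5′, letters a–x): lon ⌊0.7933/0.0833333⌋ = 9 → j; lat ⌊0.1424/0.0416667⌋ = 3 → d.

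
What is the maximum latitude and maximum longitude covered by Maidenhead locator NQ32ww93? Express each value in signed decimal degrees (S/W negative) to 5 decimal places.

72.93333, 87.91667

Field N=13, Q=16: +13·20° lon, +16·10° lat → SW at lon 80°, lat 70°.
Square 3, 2: +3·2° lon, +2·1° lat → SW at lon 86°, lat 72°.
Subsquare w=22, w=22: +22·0.0833333° lon, +22·0.0416667° lat → SW at lon 87.8333°, lat 72.9167°.
Extended square 9, 3: +9·0.00833333° lon, +3·0.00416667° lat → SW at lon 87.9083°, lat 72.9292°.
Cell spans 0.00833333° lon × 0.00416667° lat. NE corner is SW corner plus one full cell.
latitude 72.93333, longitude 87.91667.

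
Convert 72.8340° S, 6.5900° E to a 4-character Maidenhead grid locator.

JB37

Shift to the Maidenhead origin (180°W, 90°S): lon 186.59, lat 17.17.
Field: lon ⌊186.59/20⌋ = 9 → J; lat ⌊17.17/10⌋ = 1 → B.
Square: lon ⌊6.59/2⌋ = 3; lat ⌊7.17/1⌋ = 7.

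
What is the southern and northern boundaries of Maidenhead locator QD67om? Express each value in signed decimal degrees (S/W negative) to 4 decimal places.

-52.5000, -52.4583

Field Q=16, D=3: +16·20° lon, +3·10° lat → SW at lon 140°, lat -60°.
Square 6, 7: +6·2° lon, +7·1° lat → SW at lon 152°, lat -53°.
Subsquare o=14, m=12: +14·0.0833333° lon, +12·0.0416667° lat → SW at lon 153.167°, lat -52.5°.
Cell spans 0.0833333° lon × 0.0416667° lat.
south -52.5000, north -52.4583.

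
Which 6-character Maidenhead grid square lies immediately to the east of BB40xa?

BB50aa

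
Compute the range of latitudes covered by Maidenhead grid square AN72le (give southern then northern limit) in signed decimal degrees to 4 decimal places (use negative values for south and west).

42.1667, 42.2083

Field A=0, N=13: +0·20° lon, +13·10° lat → SW at lon -180°, lat 40°.
Square 7, 2: +7·2° lon, +2·1° lat → SW at lon -166°, lat 42°.
Subsquare l=11, e=4: +11·0.0833333° lon, +4·0.0416667° lat → SW at lon -165.083°, lat 42.1667°.
Cell spans 0.0833333° lon × 0.0416667° lat.
south 42.1667, north 42.2083.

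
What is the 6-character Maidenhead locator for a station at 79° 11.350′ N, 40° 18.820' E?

LQ09de

Add 180° to longitude and 90° to latitude: 220.3137, 169.1892.
Field: 220.3137/20 → 11 → L, 169.1892/10 → 16 → Q; chars LQ.
Square: 0.3137/2 → 0, 9.1892/1 → 9; chars 09.
Subsquare: 0.3137/0.0833333 → 3 → d, 0.1892/0.0416667 → 4 → e; chars de.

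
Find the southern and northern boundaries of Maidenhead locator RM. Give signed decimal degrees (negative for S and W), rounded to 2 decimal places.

Field R=17, M=12: +17·20° lon, +12·10° lat → SW at lon 160°, lat 30°.
Cell spans 20° lon × 10° lat.
south 30.00, north 40.00.

30.00, 40.00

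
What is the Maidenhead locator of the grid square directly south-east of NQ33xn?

NQ43am

Longitude subsquare x = 23; +1 → 24, wraps to 0 = a, carry into square.
Longitude square 3; +1 → 4.
Latitude subsquare n = 13; −1 → 12 = m.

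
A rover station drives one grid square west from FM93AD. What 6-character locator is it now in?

Longitude subsquare a = 0; −1 → -1, wraps to 23 = x, carry into square.
Longitude square 9; −1 → 8.
The latitude characters are unchanged.

FM83xd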